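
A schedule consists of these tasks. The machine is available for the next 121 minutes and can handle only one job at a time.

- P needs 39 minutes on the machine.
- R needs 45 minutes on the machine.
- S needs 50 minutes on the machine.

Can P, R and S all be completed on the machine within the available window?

Running back to back, the jobs need 39 + 45 + 50 = 134 minutes on the machine.
Since 134 > 121, they cannot all fit.

No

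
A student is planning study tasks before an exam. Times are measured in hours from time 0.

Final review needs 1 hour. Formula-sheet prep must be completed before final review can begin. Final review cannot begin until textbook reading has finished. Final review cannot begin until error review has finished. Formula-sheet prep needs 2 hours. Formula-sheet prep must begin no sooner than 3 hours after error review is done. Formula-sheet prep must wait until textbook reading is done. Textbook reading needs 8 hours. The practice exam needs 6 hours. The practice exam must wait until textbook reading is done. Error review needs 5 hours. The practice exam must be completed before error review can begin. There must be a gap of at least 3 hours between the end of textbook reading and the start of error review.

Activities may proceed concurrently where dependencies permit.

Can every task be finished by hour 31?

Textbook reading can start immediately at hour 0; it finishes at hour 8.
After textbook reading (finishes hour 8), the practice exam can start at hour 8 and finishes at hour 14.
Error review has to wait for the practice exam (finishes hour 14); textbook reading (finishes hour 8, plus 3-hour gap → hour 11). The latest of these is hour 14, so error review runs hour 14 to 14 + 5 = hour 19.
Formula-sheet prep needs all of error review (finishes hour 19, plus 3-hour gap → hour 22); textbook reading (finishes hour 8). That puts its earliest start at hour 22; it finishes at 22 + 2 = hour 24.
For final review: formula-sheet prep (finishes hour 24); textbook reading (finishes hour 8); error review (finishes hour 19). Taking the maximum gives a start of hour 24, and it finishes at 24 + 1 = hour 25.
Every task is finished by hour 25, which is no later than the deadline of 31, so the schedule is feasible.

Yes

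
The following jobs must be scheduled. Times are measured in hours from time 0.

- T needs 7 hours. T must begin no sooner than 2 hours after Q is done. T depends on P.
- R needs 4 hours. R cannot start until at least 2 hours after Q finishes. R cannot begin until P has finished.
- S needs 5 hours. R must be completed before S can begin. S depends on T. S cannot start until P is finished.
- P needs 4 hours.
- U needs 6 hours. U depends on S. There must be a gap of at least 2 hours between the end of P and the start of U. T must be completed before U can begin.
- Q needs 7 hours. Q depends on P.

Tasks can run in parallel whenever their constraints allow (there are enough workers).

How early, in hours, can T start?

13

P can start immediately at hour 0; it finishes at hour 4.
Q waits on P (finishes hour 4), so it starts at hour 4 and finishes at 4 + 7 = hour 11.
T waits on Q (finishes hour 11, plus 2-hour gap → hour 13); P (finishes hour 4). The latest of these is hour 13, which is the earliest T can start.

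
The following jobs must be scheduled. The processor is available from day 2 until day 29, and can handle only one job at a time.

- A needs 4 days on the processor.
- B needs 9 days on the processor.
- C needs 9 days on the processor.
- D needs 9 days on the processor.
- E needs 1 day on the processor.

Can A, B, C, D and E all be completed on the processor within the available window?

No

The processor window is 29 − 2 = 27 days.
Running back to back, the jobs need 4 + 9 + 9 + 9 + 1 = 32 days on the processor.
Since 32 > 27, they cannot all fit.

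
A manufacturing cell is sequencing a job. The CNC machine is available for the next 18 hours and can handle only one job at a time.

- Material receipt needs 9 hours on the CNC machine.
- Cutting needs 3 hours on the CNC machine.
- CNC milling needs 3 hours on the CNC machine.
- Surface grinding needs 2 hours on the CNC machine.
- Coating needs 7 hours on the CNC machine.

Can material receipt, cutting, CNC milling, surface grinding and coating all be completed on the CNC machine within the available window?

Running back to back, the jobs need 9 + 3 + 3 + 2 + 7 = 24 hours on the CNC machine.
Since 24 > 18, they cannot all fit.

No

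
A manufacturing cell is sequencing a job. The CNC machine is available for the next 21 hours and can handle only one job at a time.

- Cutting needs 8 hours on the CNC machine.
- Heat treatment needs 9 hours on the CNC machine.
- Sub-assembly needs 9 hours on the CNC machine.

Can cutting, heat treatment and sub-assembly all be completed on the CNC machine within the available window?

No

Running back to back, the jobs need 8 + 9 + 9 = 26 hours on the CNC machine.
Since 26 > 21, they cannot all fit.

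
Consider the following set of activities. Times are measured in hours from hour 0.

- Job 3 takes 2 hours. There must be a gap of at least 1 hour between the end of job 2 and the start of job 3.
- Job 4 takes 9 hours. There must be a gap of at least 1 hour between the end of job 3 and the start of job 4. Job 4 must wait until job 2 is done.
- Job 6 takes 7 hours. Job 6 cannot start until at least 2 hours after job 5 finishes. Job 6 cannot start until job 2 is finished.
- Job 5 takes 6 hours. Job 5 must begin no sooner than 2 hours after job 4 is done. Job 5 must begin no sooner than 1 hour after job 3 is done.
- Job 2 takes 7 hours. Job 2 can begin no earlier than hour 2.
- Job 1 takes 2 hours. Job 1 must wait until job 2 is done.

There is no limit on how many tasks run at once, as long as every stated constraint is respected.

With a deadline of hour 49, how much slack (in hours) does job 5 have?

Job 2 waits on its own release at hour 2, so it starts at hour 2 and finishes at 2 + 7 = hour 9.
Job 3 waits on job 2 (finishes hour 9, plus 1-hour gap → hour 10), so it starts at hour 10 and finishes at 10 + 2 = hour 12.
For job 4: job 3 (finishes hour 12, plus 1-hour gap → hour 13); job 2 (finishes hour 9). Taking the maximum gives a start of hour 13, and it finishes at 13 + 9 = hour 22.
Job 5 cannot start until job 4 (finishes hour 22, plus 2-hour gap → hour 24); job 3 (finishes hour 12, plus 1-hour gap → hour 13). The controlling bound is hour 24, so job 5 finishes at 24 + 6 = hour 30.

Working backward from the deadline:
Job 6 has no dependents, so it just needs to finish by hour 49. Starting by 49 − 7 = hour 42 achieves that.
Job 5 feeds into job 6 (must start by hour 42, minus 2-hour gap → hour 40); so job 5 must finish by hour 40 and therefore start by hour 34.
So job 5 can start as early as hour 24 and as late as hour 34, giving 34 − 24 = 10 hours of slack.

10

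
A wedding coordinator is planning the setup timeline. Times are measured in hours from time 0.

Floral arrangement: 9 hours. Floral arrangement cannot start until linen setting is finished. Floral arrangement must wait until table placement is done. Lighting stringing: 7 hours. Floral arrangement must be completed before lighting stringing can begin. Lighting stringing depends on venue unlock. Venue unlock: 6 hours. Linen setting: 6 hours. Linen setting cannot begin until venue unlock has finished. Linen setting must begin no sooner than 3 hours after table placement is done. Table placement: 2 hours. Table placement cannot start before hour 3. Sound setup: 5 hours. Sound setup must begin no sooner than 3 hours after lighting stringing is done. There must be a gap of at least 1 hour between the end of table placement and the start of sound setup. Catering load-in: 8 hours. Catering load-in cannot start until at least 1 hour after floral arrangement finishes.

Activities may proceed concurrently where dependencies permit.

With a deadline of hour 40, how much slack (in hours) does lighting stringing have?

2

Table placement cannot begin until its own release at hour 3. It runs from hour 3 to 3 + 2 = hour 5.
Venue unlock has no prerequisites, so it starts at hour 0 and finishes at hour 6.
Linen setting cannot start until venue unlock (finishes hour 6); table placement (finishes hour 5, plus 3-hour gap → hour 8). The controlling bound is hour 8, so linen setting finishes at 8 + 6 = hour 14.
Floral arrangement has to wait for linen setting (finishes hour 14); table placement (finishes hour 5). The latest of these is hour 14, so floral arrangement runs hour 14 to 14 + 9 = hour 23.
Lighting stringing needs all of floral arrangement (finishes hour 23); venue unlock (finishes hour 6). That puts its earliest start at hour 23; it finishes at 23 + 7 = hour 30.

Working backward from the deadline:
Sound setup has no dependents, so it just needs to finish by hour 40. Starting by 40 − 5 = hour 35 achieves that.
Lighting stringing must finish before sound setup (must start by hour 35, minus 3-hour gap → hour 32). With a 7-hour duration, lighting stringing must start by 32 − 7 = hour 25.
So lighting stringing can start as early as hour 23 and as late as hour 25, giving 25 − 23 = 2 hours of slack.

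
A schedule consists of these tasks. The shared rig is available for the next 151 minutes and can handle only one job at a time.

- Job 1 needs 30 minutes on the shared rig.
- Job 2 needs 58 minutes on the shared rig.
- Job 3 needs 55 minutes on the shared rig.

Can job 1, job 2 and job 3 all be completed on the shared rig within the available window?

Running back to back, the jobs need 30 + 58 + 55 = 143 minutes on the shared rig.
Since 143 ≤ 151, they fit within the window.

Yes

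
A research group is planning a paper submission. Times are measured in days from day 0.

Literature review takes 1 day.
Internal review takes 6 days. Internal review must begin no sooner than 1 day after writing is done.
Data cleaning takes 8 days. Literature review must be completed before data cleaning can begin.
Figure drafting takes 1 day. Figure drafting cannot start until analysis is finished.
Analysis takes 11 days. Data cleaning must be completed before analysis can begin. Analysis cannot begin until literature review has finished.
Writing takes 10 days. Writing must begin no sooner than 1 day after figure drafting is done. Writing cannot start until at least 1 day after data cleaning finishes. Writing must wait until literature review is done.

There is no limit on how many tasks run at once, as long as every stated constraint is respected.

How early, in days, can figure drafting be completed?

Literature review has no prerequisites, so it starts at day 0 and finishes at day 1.
Data cleaning cannot begin until literature review (finishes day 1). It runs from day 1 to 1 + 8 = day 9.
Analysis has to wait for data cleaning (finishes day 9); literature review (finishes day 1). The latest of these is day 9, so analysis runs day 9 to 9 + 11 = day 20.
Figure drafting waits on analysis (finishes day 20), so it starts at day 20 and finishes at 20 + 1 = day 21.

21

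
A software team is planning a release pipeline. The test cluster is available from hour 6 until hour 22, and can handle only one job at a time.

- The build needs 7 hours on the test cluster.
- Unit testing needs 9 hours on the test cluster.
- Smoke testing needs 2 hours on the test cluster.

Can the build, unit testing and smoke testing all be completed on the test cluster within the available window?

The test cluster window is 22 − 6 = 16 hours.
Running back to back, the jobs need 7 + 9 + 2 = 18 hours on the test cluster.
Since 18 > 16, they cannot all fit.

No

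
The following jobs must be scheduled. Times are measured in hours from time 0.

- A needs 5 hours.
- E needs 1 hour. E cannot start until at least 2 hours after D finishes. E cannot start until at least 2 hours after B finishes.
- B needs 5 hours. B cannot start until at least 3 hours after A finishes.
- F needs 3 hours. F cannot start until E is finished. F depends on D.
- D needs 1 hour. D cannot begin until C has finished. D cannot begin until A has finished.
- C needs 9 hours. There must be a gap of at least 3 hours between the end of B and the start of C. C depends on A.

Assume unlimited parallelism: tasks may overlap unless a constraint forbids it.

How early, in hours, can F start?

29

Nothing blocks A, so it runs from hour 0 to hour 5.
B waits on A (finishes hour 5, plus 3-hour gap → hour 8), so it starts at hour 8 and finishes at 8 + 5 = hour 13.
For C: B (finishes hour 13, plus 3-hour gap → hour 16); A (finishes hour 5). Taking the maximum gives a start of hour 16, and it finishes at 16 + 9 = hour 25.
D needs all of C (finishes hour 25); A (finishes hour 5). That puts its earliest start at hour 25; it finishes at 25 + 1 = hour 26.
E needs all of D (finishes hour 26, plus 2-hour gap → hour 28); B (finishes hour 13, plus 2-hour gap → hour 15). That puts its earliest start at hour 28; it finishes at 28 + 1 = hour 29.
F waits on E (finishes hour 29); D (finishes hour 26). The latest of these is hour 29, which is the earliest F can start.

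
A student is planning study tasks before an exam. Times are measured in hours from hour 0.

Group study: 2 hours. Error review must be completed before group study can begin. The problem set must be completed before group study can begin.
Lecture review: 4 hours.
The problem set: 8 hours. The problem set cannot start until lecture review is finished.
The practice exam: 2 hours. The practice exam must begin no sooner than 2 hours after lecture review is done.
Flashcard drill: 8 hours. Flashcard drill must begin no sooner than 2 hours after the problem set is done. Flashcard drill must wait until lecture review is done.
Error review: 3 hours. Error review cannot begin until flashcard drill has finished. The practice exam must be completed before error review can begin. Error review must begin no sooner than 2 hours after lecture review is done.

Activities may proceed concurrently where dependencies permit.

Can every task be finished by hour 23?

No

Nothing blocks lecture review, so it runs from hour 0 to hour 4.
The practice exam cannot begin until lecture review (finishes hour 4, plus 2-hour gap → hour 6). It runs from hour 6 to 6 + 2 = hour 8.
After lecture review (finishes hour 4), the problem set can start at hour 4 and finishes at hour 12.
For flashcard drill: the problem set (finishes hour 12, plus 2-hour gap → hour 14); lecture review (finishes hour 4). Taking the maximum gives a start of hour 14, and it finishes at 14 + 8 = hour 22.
Error review cannot start until flashcard drill (finishes hour 22); the practice exam (finishes hour 8); lecture review (finishes hour 4, plus 2-hour gap → hour 6). The controlling bound is hour 22, so error review finishes at 22 + 3 = hour 25.
For group study: error review (finishes hour 25); the problem set (finishes hour 12). Taking the maximum gives a start of hour 25, and it finishes at 25 + 2 = hour 27.
The earliest everything can be done is hour 27, which is after the deadline of 23, so it is not possible.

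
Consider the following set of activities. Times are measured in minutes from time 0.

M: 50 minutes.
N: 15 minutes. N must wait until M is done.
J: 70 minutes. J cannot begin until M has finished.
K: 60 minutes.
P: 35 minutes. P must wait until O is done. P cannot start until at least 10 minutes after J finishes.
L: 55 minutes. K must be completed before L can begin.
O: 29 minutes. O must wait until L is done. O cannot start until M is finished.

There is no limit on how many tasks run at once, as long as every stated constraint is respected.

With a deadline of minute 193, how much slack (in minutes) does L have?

Nothing blocks K, so it runs from minute 0 to minute 60.
L waits on K (finishes minute 60), so it starts at minute 60 and finishes at 60 + 55 = minute 115.

Working backward from the deadline:
To finish by minute 193, P (duration 35) must start no later than minute 158.
O feeds into P (must start by minute 158); so O must finish by minute 158 and therefore start by minute 129.
L has to be done before O (must start by minute 129). That means finishing by minute 129, i.e. starting by 129 − 55 = minute 74.
So L can start as early as minute 60 and as late as minute 74, giving 74 − 60 = 14 minutes of slack.

14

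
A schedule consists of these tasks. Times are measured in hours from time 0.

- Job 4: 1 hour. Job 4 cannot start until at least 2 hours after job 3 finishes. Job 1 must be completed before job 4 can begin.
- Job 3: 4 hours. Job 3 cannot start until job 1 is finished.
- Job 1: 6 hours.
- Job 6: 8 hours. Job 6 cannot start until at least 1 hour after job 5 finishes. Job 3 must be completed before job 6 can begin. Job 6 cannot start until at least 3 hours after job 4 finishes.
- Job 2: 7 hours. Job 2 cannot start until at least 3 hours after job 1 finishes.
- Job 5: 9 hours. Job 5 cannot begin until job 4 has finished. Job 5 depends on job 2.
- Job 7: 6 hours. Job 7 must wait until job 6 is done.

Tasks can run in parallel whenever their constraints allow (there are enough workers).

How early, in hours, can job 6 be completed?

34

Job 1 has no prerequisites, so it starts at hour 0 and finishes at hour 6.
Job 3 waits on job 1 (finishes hour 6), so it starts at hour 6 and finishes at 6 + 4 = hour 10.
For job 4: job 3 (finishes hour 10, plus 2-hour gap → hour 12); job 1 (finishes hour 6). Taking the maximum gives a start of hour 12, and it finishes at 12 + 1 = hour 13.
Job 2 cannot begin until job 1 (finishes hour 6, plus 3-hour gap → hour 9). It runs from hour 9 to 9 + 7 = hour 16.
Job 5 cannot start until job 4 (finishes hour 13); job 2 (finishes hour 16). The controlling bound is hour 16, so job 5 finishes at 16 + 9 = hour 25.
For job 6: job 5 (finishes hour 25, plus 1-hour gap → hour 26); job 3 (finishes hour 10); job 4 (finishes hour 13, plus 3-hour gap → hour 16). Taking the maximum gives a start of hour 26, and it finishes at 26 + 8 = hour 34.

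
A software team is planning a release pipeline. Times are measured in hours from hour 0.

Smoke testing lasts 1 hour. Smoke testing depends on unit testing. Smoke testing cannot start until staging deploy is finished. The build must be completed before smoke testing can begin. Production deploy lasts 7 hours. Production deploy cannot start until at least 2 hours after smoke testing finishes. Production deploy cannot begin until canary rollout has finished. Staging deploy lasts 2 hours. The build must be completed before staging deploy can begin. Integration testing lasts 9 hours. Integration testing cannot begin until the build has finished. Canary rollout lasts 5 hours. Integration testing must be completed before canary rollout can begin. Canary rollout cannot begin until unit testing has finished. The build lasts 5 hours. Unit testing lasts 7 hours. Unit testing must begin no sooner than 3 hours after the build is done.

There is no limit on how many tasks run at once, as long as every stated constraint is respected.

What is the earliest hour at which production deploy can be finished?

The build can start immediately at hour 0; it finishes at hour 5.
Staging deploy cannot begin until the build (finishes hour 5). It runs from hour 5 to 5 + 2 = hour 7.
After the build (finishes hour 5), integration testing can start at hour 5 and finishes at hour 14.
Unit testing cannot begin until the build (finishes hour 5, plus 3-hour gap → hour 8). It runs from hour 8 to 8 + 7 = hour 15.
For canary rollout: integration testing (finishes hour 14); unit testing (finishes hour 15). Taking the maximum gives a start of hour 15, and it finishes at 15 + 5 = hour 20.
Smoke testing needs all of unit testing (finishes hour 15); staging deploy (finishes hour 7); the build (finishes hour 5). That puts its earliest start at hour 15; it finishes at 15 + 1 = hour 16.
Production deploy cannot start until smoke testing (finishes hour 16, plus 2-hour gap → hour 18); canary rollout (finishes hour 20). The controlling bound is hour 20, so production deploy finishes at 20 + 7 = hour 27.

27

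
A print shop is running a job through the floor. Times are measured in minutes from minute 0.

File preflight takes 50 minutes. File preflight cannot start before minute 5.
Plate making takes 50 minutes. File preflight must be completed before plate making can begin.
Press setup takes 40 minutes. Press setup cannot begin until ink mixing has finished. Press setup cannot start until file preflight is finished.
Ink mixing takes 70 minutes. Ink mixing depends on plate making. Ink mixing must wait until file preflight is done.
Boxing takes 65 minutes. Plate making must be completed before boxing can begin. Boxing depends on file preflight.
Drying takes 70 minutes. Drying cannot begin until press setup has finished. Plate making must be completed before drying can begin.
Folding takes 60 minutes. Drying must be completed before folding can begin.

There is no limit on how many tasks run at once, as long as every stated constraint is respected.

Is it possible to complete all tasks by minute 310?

After its own release at minute 5, file preflight can start at minute 5 and finishes at minute 55.
After file preflight (finishes minute 55), plate making can start at minute 55 and finishes at minute 105.
Boxing needs all of plate making (finishes minute 105); file preflight (finishes minute 55). That puts its earliest start at minute 105; it finishes at 105 + 65 = minute 170.
For ink mixing: plate making (finishes minute 105); file preflight (finishes minute 55). Taking the maximum gives a start of minute 105, and it finishes at 105 + 70 = minute 175.
Press setup has to wait for ink mixing (finishes minute 175); file preflight (finishes minute 55). The latest of these is minute 175, so press setup runs minute 175 to 175 + 40 = minute 215.
Drying has to wait for press setup (finishes minute 215); plate making (finishes minute 105). The latest of these is minute 215, so drying runs minute 215 to 215 + 70 = minute 285.
Folding waits on drying (finishes minute 285), so it starts at minute 285 and finishes at 285 + 60 = minute 345.
The earliest everything can be done is minute 345, which is after the deadline of 310, so it is not possible.

No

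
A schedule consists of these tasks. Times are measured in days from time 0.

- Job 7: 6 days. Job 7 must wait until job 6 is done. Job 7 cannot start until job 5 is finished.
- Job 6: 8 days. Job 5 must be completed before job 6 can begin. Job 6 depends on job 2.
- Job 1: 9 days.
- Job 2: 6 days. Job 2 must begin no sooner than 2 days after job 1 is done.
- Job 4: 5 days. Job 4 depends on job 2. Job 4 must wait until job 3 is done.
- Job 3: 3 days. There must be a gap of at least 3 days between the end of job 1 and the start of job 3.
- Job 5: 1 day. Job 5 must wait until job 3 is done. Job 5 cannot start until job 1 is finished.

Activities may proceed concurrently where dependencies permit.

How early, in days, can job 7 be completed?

Job 1 can start immediately at day 0; it finishes at day 9.
Job 3 cannot begin until job 1 (finishes day 9, plus 3-day gap → day 12). It runs from day 12 to 12 + 3 = day 15.
Job 5 needs all of job 3 (finishes day 15); job 1 (finishes day 9). That puts its earliest start at day 15; it finishes at 15 + 1 = day 16.
After job 1 (finishes day 9, plus 2-day gap → day 11), job 2 can start at day 11 and finishes at day 17.
Job 6 has to wait for job 5 (finishes day 16); job 2 (finishes day 17). The latest of these is day 17, so job 6 runs day 17 to 17 + 8 = day 25.
Job 7 has to wait for job 6 (finishes day 25); job 5 (finishes day 16). The latest of these is day 25, so job 7 runs day 25 to 25 + 6 = day 31.

31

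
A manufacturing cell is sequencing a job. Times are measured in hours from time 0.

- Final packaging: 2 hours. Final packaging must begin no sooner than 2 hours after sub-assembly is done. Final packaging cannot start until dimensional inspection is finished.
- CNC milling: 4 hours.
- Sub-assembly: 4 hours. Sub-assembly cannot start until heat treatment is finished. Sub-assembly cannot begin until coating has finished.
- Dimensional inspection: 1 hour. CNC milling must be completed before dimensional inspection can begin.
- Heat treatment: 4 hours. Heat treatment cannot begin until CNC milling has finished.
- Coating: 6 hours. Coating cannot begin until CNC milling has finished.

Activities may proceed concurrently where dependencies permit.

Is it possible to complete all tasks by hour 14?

Nothing blocks CNC milling, so it runs from hour 0 to hour 4.
Coating cannot begin until CNC milling (finishes hour 4). It runs from hour 4 to 4 + 6 = hour 10.
After CNC milling (finishes hour 4), dimensional inspection can start at hour 4 and finishes at hour 5.
Heat treatment waits on CNC milling (finishes hour 4), so it starts at hour 4 and finishes at 4 + 4 = hour 8.
Sub-assembly cannot start until heat treatment (finishes hour 8); coating (finishes hour 10). The controlling bound is hour 10, so sub-assembly finishes at 10 + 4 = hour 14.
Final packaging needs all of sub-assembly (finishes hour 14, plus 2-hour gap → hour 16); dimensional inspection (finishes hour 5). That puts its earliest start at hour 16; it finishes at 16 + 2 = hour 18.
The earliest everything can be done is hour 18, which is after the deadline of 14, so it is not possible.

No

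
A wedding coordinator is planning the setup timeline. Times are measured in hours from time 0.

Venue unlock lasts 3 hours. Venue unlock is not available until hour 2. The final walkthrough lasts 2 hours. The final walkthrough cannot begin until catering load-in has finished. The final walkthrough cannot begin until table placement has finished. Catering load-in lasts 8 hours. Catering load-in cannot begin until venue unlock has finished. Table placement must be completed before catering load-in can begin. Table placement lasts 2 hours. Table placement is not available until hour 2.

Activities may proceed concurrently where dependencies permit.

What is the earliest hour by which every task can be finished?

15

Table placement cannot begin until its own release at hour 2. It runs from hour 2 to 2 + 2 = hour 4.
Venue unlock waits on its own release at hour 2, so it starts at hour 2 and finishes at 2 + 3 = hour 5.
Catering load-in cannot start until venue unlock (finishes hour 5); table placement (finishes hour 4). The controlling bound is hour 5, so catering load-in finishes at 5 + 8 = hour 13.
The final walkthrough cannot start until catering load-in (finishes hour 13); table placement (finishes hour 4). The controlling bound is hour 13, so the final walkthrough finishes at 13 + 2 = hour 15.
All tasks are finished once the last one completes. Finish times: Venue unlock at 5, Table placement at 4, Catering load-in at 13, The final walkthrough at 15. The latest is hour 15.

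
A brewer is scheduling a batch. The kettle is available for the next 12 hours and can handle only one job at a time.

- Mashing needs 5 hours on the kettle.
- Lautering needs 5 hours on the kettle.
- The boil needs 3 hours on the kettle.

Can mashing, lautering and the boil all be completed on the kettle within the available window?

Running back to back, the jobs need 5 + 5 + 3 = 13 hours on the kettle.
Since 13 > 12, they cannot all fit.

No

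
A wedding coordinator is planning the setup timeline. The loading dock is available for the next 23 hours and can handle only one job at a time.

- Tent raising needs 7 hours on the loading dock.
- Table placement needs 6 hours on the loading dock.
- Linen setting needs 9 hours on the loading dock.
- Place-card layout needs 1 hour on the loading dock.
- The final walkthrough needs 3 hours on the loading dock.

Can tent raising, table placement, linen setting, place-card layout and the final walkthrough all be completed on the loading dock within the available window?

Running back to back, the jobs need 7 + 6 + 9 + 1 + 3 = 26 hours on the loading dock.
Since 26 > 23, they cannot all fit.

No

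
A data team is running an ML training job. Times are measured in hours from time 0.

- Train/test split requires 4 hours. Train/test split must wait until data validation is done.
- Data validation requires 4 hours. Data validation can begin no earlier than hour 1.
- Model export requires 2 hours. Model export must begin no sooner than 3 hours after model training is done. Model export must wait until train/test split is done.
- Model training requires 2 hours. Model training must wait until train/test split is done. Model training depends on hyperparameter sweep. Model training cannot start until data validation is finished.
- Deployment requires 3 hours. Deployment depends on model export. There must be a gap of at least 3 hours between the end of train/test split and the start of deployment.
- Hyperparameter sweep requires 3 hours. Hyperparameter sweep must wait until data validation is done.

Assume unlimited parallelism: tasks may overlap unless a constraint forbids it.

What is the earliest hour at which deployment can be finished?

Data validation cannot begin until its own release at hour 1. It runs from hour 1 to 1 + 4 = hour 5.
Hyperparameter sweep waits on data validation (finishes hour 5), so it starts at hour 5 and finishes at 5 + 3 = hour 8.
Train/test split waits on data validation (finishes hour 5), so it starts at hour 5 and finishes at 5 + 4 = hour 9.
Model training cannot start until train/test split (finishes hour 9); hyperparameter sweep (finishes hour 8); data validation (finishes hour 5). The controlling bound is hour 9, so model training finishes at 9 + 2 = hour 11.
Model export cannot start until model training (finishes hour 11, plus 3-hour gap → hour 14); train/test split (finishes hour 9). The controlling bound is hour 14, so model export finishes at 14 + 2 = hour 16.
Deployment cannot start until model export (finishes hour 16); train/test split (finishes hour 9, plus 3-hour gap → hour 12). The controlling bound is hour 16, so deployment finishes at 16 + 3 = hour 19.

19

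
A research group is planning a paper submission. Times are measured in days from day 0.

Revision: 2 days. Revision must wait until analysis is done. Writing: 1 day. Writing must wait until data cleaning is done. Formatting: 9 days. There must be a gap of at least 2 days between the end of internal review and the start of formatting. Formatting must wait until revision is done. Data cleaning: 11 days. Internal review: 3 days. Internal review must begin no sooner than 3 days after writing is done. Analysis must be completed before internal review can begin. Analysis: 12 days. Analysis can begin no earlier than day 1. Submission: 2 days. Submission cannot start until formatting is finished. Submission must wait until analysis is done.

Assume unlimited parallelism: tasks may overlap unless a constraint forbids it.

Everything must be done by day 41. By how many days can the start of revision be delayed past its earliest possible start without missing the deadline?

Analysis waits on its own release at day 1, so it starts at day 1 and finishes at 1 + 12 = day 13.
After analysis (finishes day 13), revision can start at day 13 and finishes at day 15.

Working backward from the deadline:
Submission must finish by day 41; it takes 2 days, so it must start by 41 − 2 = day 39.
Since submission (must start by day 39) depends on it, formatting must finish by day 39. Backing off its 9-day duration gives a latest start of day 30.
Since formatting (must start by day 30) depends on it, revision must finish by day 30. Backing off its 2-day duration gives a latest start of day 28.
So revision can start as early as day 13 and as late as day 28, giving 28 − 13 = 15 days of slack.

15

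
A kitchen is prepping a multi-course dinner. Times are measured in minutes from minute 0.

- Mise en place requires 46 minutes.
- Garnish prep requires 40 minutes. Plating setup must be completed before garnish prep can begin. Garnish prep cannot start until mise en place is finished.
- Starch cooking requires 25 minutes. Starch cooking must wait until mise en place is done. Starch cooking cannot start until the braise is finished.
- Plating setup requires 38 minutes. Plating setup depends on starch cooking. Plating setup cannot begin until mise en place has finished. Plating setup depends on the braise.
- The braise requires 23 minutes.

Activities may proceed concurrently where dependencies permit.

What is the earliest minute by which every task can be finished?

The braise has no prerequisites, so it starts at minute 0 and finishes at minute 23.
Mise en place has no prerequisites, so it starts at minute 0 and finishes at minute 46.
Starch cooking cannot start until mise en place (finishes minute 46); the braise (finishes minute 23). The controlling bound is minute 46, so starch cooking finishes at 46 + 25 = minute 71.
Plating setup has to wait for starch cooking (finishes minute 71); mise en place (finishes minute 46); the braise (finishes minute 23). The latest of these is minute 71, so plating setup runs minute 71 to 71 + 38 = minute 109.
Garnish prep cannot start until plating setup (finishes minute 109); mise en place (finishes minute 46). The controlling bound is minute 109, so garnish prep finishes at 109 + 40 = minute 149.
All tasks are finished once the last one completes. Finish times: Mise en place at 46, The braise at 23, Starch cooking at 71, Plating setup at 109, Garnish prep at 149. The latest is minute 149.

149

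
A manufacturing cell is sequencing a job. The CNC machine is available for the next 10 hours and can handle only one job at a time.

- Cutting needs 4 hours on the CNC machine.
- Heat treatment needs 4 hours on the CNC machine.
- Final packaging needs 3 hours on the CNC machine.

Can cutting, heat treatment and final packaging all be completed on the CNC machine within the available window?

Running back to back, the jobs need 4 + 4 + 3 = 11 hours on the CNC machine.
Since 11 > 10, they cannot all fit.

No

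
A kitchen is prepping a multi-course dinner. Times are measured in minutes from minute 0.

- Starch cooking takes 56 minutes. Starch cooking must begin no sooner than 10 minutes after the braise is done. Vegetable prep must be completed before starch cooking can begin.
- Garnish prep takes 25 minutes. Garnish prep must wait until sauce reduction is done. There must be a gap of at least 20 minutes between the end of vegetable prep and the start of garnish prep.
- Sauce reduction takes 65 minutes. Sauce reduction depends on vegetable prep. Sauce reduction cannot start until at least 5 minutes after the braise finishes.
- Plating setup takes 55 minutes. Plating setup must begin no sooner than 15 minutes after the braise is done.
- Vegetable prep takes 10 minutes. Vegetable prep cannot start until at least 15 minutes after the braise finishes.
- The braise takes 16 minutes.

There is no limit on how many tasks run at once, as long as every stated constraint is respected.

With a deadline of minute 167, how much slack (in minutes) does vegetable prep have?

Nothing blocks the braise, so it runs from minute 0 to minute 16.
Vegetable prep waits on the braise (finishes minute 16, plus 15-minute gap → minute 31), so it starts at minute 31 and finishes at 31 + 10 = minute 41.

Working backward from the deadline:
Garnish prep must finish by minute 167; it takes 25 minutes, so it must start by 167 − 25 = minute 142.
Since garnish prep (must start by minute 142) depends on it, sauce reduction must finish by minute 142. Backing off its 65-minute duration gives a latest start of minute 77.
To finish by minute 167, starch cooking (duration 56) must start no later than minute 111.
For vegetable prep: sauce reduction (must start by minute 77); starch cooking (must start by minute 111); garnish prep (must start by minute 142, minus 20-minute gap → minute 122). The most restrictive is minute 77; with a 10-minute duration, vegetable prep must start by minute 67.
So vegetable prep can start as early as minute 31 and as late as minute 67, giving 67 − 31 = 36 minutes of slack.

36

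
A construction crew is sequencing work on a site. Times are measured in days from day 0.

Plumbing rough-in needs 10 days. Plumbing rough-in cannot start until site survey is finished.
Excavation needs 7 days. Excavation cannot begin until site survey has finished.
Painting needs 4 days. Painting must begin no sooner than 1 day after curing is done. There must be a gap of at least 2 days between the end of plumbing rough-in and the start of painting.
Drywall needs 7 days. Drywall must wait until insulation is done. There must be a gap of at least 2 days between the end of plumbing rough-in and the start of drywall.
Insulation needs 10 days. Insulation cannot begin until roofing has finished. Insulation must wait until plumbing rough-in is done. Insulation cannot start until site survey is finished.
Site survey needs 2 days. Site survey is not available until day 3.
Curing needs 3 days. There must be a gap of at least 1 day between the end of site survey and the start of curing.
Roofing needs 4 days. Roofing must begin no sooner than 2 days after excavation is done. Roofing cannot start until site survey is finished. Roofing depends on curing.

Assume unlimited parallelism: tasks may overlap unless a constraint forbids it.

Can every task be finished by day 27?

No

Site survey cannot begin until its own release at day 3. It runs from day 3 to 3 + 2 = day 5.
Plumbing rough-in cannot begin until site survey (finishes day 5). It runs from day 5 to 5 + 10 = day 15.
After site survey (finishes day 5, plus 1-day gap → day 6), curing can start at day 6 and finishes at day 9.
Painting has to wait for curing (finishes day 9, plus 1-day gap → day 10); plumbing rough-in (finishes day 15, plus 2-day gap → day 17). The latest of these is day 17, so painting runs day 17 to 17 + 4 = day 21.
Excavation cannot begin until site survey (finishes day 5). It runs from day 5 to 5 + 7 = day 12.
Roofing has to wait for excavation (finishes day 12, plus 2-day gap → day 14); site survey (finishes day 5); curing (finishes day 9). The latest of these is day 14, so roofing runs day 14 to 14 + 4 = day 18.
For insulation: roofing (finishes day 18); plumbing rough-in (finishes day 15); site survey (finishes day 5). Taking the maximum gives a start of day 18, and it finishes at 18 + 10 = day 28.
Drywall has to wait for insulation (finishes day 28); plumbing rough-in (finishes day 15, plus 2-day gap → day 17). The latest of these is day 28, so drywall runs day 28 to 28 + 7 = day 35.
The earliest everything can be done is day 35, which is after the deadline of 27, so it is not possible.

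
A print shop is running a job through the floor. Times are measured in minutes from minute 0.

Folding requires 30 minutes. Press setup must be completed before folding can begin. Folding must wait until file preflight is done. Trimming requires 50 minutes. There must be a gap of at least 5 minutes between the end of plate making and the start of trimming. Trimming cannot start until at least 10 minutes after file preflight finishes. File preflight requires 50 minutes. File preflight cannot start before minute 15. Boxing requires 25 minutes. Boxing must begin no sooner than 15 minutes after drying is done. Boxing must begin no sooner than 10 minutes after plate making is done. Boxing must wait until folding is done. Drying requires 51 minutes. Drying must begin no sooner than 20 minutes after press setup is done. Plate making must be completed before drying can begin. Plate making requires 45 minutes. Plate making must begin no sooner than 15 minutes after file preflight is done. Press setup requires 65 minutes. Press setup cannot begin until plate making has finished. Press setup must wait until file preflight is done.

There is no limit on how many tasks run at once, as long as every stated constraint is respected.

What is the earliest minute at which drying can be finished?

261

File preflight cannot begin until its own release at minute 15. It runs from minute 15 to 15 + 50 = minute 65.
Plate making cannot begin until file preflight (finishes minute 65, plus 15-minute gap → minute 80). It runs from minute 80 to 80 + 45 = minute 125.
For press setup: plate making (finishes minute 125); file preflight (finishes minute 65). Taking the maximum gives a start of minute 125, and it finishes at 125 + 65 = minute 190.
Drying has to wait for press setup (finishes minute 190, plus 20-minute gap → minute 210); plate making (finishes minute 125). The latest of these is minute 210, so drying runs minute 210 to 210 + 51 = minute 261.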